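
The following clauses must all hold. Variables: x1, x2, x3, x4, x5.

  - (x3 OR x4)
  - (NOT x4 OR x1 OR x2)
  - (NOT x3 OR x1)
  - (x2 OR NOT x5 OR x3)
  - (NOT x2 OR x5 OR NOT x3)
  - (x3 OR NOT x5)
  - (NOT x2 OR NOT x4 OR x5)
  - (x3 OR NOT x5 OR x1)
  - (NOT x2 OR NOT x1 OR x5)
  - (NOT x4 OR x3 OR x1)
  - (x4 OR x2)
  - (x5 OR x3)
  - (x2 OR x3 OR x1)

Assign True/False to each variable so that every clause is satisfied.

x1=T, x2=F, x3=T, x4=T, x5=T

Check each clause:
  1. (x3 OR x4) — x3 is true.
  2. (x1 OR NOT x4 OR x2) — x1 is true.
  3. (NOT x3 OR x1) — x1 is true.
  4. (x3 OR NOT x5 OR x2) — x3 is true.
  5. (x5 OR NOT x3 OR NOT x2) — x5 is true.
  6. (x3 OR NOT x5) — x3 is true.
  7. (x5 OR NOT x2 OR NOT x4) — x5 is true.
  8. (x1 OR x3 OR NOT x5) — x3 is true.
  9. (NOT x1 OR NOT x2 OR x5) — x5 is true.
  10. (x1 OR x3 OR NOT x4) — x1 is true.
  11. (x4 OR x2) — x4 is true.
  12. (x3 OR x5) — x3 is true.
  13. (x2 OR x3 OR x1) — x1 is true.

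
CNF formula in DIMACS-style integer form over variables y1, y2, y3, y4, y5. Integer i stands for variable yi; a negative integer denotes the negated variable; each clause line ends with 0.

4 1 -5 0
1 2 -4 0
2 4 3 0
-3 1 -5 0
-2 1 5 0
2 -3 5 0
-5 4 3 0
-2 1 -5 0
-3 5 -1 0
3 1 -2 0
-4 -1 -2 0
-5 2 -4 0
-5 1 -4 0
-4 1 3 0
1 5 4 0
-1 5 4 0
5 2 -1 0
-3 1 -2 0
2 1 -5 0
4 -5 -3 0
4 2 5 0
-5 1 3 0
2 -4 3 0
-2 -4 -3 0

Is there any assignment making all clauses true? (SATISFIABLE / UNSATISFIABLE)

UNSATISFIABLE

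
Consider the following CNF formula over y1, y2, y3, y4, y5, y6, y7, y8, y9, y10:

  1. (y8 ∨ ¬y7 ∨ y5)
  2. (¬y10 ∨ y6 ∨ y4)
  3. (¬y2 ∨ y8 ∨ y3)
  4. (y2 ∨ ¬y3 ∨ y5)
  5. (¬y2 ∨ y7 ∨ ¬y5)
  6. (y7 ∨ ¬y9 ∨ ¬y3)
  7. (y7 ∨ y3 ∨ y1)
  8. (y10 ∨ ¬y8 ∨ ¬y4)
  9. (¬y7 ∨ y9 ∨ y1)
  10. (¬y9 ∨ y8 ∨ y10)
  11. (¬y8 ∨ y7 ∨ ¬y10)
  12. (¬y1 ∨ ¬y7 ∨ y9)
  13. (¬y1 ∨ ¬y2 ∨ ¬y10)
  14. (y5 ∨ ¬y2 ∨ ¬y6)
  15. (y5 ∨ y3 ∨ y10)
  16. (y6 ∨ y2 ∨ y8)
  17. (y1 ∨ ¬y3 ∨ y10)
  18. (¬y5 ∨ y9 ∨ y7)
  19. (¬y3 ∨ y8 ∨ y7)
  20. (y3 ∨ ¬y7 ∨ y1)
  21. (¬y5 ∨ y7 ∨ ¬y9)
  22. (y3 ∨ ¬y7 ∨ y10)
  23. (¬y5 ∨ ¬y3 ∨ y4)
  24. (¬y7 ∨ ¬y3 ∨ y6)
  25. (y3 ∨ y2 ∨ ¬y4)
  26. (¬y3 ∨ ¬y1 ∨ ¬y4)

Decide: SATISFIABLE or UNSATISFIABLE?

SATISFIABLE

Branch on y1: take y1 = False.
Branch on y2: take y2 = True.
For the remaining variables, y3 = True, y4 = True, y5 = True, y6 = True, y7 = True, y8 = False, y9 = True, y10 = True works.
So y1 = False  y2 = True  y3 = True  y4 = True  y5 = True  y6 = True  y7 = True  y8 = False  y9 = True  y10 = True is a satisfying assignment.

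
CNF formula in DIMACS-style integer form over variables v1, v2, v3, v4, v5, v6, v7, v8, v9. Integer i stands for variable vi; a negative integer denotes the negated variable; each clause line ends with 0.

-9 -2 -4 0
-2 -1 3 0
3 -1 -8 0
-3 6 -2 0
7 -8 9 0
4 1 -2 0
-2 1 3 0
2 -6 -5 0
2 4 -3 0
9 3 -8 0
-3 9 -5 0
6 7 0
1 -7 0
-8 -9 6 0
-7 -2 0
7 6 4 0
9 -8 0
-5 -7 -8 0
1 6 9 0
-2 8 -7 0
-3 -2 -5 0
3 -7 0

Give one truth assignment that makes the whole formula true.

v5 occurs only negated in the remaining clauses — set v5 = False.
Branch on v1: take v1 = True.
For the remaining variables, v2 = False, v3 = True, v4 = True, v6 = True, v7 = True, v8 = False, v9 = True works.

v1=True, v2=False, v3=True, v4=True, v5=False, v6=True, v7=True, v8=False, v9=True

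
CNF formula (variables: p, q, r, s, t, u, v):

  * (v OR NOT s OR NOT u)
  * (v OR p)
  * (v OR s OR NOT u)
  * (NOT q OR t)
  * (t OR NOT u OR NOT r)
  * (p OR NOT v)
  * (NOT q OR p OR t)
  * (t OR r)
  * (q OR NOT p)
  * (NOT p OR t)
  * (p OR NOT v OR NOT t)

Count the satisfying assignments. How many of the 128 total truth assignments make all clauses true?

Split on p, then t.
  p=1, t=1: r, s free; 3 ways for (q,u,v) × 2^2 = 12.
  p=1, t=0: a clause becomes empty — 0.
  p=0, t=1: a clause becomes empty — 0.
  p=0, t=0: a clause becomes empty — 0.
Total: 12 + 0 + 0 + 0 = 12.

12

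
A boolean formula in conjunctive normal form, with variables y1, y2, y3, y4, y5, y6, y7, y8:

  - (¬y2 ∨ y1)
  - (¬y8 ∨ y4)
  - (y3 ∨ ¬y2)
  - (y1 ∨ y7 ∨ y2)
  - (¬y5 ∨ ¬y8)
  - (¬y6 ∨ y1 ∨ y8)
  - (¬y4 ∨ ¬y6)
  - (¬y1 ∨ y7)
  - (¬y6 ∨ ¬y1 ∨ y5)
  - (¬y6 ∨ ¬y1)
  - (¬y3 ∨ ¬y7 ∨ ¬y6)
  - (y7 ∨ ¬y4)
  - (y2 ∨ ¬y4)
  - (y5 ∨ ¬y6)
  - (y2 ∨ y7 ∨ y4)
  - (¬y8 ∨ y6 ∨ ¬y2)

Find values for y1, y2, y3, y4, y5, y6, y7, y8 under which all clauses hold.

Branch on y1: take y1 = True.
  then y7 is forced to True.
  then y6 is forced to False.
Branch on y2: take y2 = False.
  then y4 is forced to False.
  then y8 is forced to False.
y3, y5 are now unconstrained; take y3 = True, y5 = False.
Every clause has at least one true literal under this assignment.

y1=T, y2=F, y3=T, y4=F, y5=F, y6=F, y7=T, y8=F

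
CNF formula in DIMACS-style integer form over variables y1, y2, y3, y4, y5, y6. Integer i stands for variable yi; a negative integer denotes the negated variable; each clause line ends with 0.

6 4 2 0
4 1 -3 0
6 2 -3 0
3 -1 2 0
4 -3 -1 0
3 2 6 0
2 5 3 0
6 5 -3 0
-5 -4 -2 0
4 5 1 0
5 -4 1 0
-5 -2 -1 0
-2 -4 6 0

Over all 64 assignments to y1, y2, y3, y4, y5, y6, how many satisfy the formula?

11

Case analysis on y2 and y3:
  y2=1, y3=1: remaining (y1,y4,y5,y6) ∈ {(1,1,0,1)} — 1.
  y2=1, y3=0: 5 of the 16 assignments to (y1,y4,y5,y6) work.
  y2=0, y3=1: remaining (y1,y4,y5,y6) ∈ {(0,1,1,1); (1,1,0,1); (1,1,1,1)} — 3.
  y2=0, y3=0: remaining (y1,y4,y5,y6) ∈ {(0,0,1,1); (0,1,1,1)} — 2.
Total: 1 + 5 + 3 + 2 = 11.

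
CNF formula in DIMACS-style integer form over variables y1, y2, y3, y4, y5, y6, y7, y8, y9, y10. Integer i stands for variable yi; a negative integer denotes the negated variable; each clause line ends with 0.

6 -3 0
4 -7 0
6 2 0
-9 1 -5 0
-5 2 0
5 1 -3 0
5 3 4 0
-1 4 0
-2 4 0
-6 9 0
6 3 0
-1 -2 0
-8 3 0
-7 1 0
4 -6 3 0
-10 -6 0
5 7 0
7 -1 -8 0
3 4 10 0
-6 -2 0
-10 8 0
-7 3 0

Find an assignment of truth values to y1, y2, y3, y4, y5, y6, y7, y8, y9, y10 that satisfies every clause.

Pure literal: y4 appears only positively; assign y4 = True.
Try y1 = True.
  then y2 is forced to False.
  then y6 is forced to True.
  then y5 is forced to False.
  then y9 is forced to True.
  then y10 is forced to False.
  then y7 is forced to True.
  then y3 is forced to True.
y8 is now unconstrained; take y8 = False.

y1=T, y2=F, y3=T, y4=T, y5=F, y6=T, y7=T, y8=F, y9=T, y10=F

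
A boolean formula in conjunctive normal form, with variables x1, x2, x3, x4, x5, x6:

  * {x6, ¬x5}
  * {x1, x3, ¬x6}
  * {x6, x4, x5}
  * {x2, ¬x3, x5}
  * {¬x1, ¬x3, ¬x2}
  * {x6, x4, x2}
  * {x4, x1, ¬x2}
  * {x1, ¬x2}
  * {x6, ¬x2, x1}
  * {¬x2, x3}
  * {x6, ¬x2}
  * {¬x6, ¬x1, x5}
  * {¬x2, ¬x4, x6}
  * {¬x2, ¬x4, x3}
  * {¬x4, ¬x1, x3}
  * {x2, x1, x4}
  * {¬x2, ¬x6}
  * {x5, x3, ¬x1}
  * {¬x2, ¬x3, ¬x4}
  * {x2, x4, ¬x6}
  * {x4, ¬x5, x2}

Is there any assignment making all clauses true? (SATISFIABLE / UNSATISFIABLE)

Try x1 = False.
  then x2 is forced to False.
  then x4 is forced to True.
Set x3 = False and propagate.
  then x6 is forced to False.
  then x5 is forced to False.
So x1=0  x2=0  x3=0  x4=1  x5=0  x6=0 is a satisfying assignment.

SATISFIABLE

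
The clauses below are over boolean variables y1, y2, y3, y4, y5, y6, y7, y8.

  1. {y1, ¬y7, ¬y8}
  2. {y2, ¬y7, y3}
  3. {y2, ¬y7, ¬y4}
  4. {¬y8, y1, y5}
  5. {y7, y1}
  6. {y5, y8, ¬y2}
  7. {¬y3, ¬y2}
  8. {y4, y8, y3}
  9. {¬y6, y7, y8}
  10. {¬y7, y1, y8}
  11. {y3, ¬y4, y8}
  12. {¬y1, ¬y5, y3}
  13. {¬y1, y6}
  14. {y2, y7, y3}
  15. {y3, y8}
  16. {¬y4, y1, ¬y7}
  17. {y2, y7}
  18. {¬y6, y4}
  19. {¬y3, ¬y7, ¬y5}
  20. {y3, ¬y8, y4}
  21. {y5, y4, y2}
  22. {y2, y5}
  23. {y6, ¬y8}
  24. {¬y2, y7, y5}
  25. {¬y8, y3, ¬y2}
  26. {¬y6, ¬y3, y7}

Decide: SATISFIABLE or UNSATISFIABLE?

UNSATISFIABLE

y7 = True:
  y8 = True:
    propagation gives y1=True, y6=True, y4=True, y2=True; an empty clause results — contradiction.
  y8 = False:
    propagation gives y1=True, y6=True, y3=True, y2=False; an empty clause results — contradiction.
y7 = False:
  propagation gives y1=True, y6=True, y8=True, y2=True; an empty clause results — contradiction.
Every branch closes, so no satisfying assignment exists.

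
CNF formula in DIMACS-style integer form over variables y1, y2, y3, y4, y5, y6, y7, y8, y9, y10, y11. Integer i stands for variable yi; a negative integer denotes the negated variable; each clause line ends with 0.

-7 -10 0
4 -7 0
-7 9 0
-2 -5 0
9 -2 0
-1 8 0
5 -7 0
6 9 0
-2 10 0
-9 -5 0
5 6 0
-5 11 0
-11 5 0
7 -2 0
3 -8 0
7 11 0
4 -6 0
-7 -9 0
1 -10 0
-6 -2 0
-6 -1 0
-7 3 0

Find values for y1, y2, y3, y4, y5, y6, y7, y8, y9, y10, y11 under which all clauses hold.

y1=False  y2=False  y3=True  y4=True  y5=True  y6=True  y7=False  y8=False  y9=False  y10=False  y11=True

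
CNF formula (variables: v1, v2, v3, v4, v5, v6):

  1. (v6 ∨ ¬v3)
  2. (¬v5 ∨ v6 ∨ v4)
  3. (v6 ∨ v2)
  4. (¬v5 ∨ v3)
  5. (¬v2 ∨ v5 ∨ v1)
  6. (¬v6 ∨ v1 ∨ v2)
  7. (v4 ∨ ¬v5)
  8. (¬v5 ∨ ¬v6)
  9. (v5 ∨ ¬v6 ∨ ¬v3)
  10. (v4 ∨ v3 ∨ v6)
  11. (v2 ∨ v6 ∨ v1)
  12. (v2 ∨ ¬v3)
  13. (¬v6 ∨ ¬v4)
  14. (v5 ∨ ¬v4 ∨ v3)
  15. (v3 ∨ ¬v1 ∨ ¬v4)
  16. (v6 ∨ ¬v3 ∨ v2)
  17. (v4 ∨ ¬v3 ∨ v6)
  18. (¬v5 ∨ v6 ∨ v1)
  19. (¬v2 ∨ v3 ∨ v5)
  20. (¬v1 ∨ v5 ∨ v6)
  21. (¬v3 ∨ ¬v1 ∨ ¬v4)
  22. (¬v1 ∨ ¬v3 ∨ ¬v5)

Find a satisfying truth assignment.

v1=T, v2=F, v3=F, v4=F, v5=F, v6=T

Set v1 = True and propagate.
Try v2 = False.
  then v6 is forced to True.
  then v5 is forced to False.
  then v3 is forced to False.
  then v4 is forced to False.
Every clause has at least one true literal under this assignment.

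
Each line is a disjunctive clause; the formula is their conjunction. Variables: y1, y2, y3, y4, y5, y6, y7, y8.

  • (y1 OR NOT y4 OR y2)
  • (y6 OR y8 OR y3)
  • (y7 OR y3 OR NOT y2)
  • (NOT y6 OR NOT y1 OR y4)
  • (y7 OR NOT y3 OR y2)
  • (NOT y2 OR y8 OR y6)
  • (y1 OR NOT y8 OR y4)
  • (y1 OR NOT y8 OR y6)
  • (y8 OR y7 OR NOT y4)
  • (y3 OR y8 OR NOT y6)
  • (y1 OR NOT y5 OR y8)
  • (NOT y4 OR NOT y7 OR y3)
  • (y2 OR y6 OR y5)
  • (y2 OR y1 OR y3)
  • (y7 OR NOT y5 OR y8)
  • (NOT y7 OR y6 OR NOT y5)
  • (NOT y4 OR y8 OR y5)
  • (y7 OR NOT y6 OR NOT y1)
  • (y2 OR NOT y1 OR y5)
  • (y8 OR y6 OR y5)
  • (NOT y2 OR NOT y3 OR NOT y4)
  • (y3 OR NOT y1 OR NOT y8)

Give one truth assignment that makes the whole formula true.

Try y1 = False.
Branch on y2: take y2 = True.
For the remaining variables, y3 = True, y4 = False, y5 = False, y6 = True, y7 = False, y8 = False works.

y1=False, y2=True, y3=True, y4=False, y5=False, y6=True, y7=False, y8=False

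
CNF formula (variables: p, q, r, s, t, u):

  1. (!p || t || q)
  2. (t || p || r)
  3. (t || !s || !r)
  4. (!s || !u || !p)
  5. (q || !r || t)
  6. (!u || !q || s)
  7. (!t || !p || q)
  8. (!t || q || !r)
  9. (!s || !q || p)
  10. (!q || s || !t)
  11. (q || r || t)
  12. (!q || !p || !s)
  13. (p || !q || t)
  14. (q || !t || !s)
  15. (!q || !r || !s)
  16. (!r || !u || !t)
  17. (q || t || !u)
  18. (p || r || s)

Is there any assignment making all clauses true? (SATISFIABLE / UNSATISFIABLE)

SATISFIABLE

u occurs only negated in the remaining clauses — set u = False.
Branch on p: take p = True.
Try q = True.
  then s is forced to False.
  then t is forced to False.
r is now unconstrained; take r = False.
So p = 1  q = 1  r = 0  s = 0  t = 0  u = 0 is a satisfying assignment.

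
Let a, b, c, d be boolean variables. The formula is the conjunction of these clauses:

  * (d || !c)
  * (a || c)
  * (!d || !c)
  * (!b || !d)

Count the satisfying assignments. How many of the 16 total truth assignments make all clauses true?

3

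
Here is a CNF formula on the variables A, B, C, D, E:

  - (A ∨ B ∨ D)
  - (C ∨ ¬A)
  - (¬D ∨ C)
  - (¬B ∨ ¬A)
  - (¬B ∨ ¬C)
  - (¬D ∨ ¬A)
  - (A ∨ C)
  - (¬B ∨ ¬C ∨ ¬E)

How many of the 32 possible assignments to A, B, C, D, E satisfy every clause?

4

The models are:
  A=F B=F C=T D=T E=F
  A=F B=F C=T D=T E=T
  A=T B=F C=T D=F E=F
  A=T B=F C=T D=F E=T
That's 4 in total.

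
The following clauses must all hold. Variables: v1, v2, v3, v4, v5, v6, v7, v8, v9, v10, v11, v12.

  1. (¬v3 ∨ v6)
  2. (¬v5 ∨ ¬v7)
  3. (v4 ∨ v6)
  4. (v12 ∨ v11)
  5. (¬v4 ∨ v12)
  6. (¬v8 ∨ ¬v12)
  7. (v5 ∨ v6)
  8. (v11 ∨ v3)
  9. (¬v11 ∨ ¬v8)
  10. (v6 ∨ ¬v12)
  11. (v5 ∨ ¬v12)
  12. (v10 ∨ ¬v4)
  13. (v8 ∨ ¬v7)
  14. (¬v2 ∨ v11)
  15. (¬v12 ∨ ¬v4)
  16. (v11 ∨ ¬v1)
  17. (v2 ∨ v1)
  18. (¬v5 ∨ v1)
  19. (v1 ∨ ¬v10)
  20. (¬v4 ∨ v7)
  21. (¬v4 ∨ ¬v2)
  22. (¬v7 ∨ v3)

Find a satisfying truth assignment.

Pure literal: v6 appears only positively; assign v6 = True.
Try v1 = True.
  then v11 is forced to True.
  then v8 is forced to False.
  then v7 is forced to False.
  then v4 is forced to False.
Branch on v5: take v5 = True.
v2, v3, v9, v10, v12 are now unconstrained; take v2 = False, v3 = True, v9 = True, v10 = False, v12 = False.

v1=T, v2=F, v3=T, v4=F, v5=T, v6=T, v7=F, v8=F, v9=T, v10=F, v11=T, v12=F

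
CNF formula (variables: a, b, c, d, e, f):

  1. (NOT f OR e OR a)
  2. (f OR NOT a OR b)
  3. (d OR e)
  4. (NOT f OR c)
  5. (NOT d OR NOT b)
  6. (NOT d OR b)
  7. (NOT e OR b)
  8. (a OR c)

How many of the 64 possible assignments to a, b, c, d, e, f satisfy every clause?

Satisfying assignments:
  a=0 b=1 c=1 d=0 e=1 f=0
  a=0 b=1 c=1 d=0 e=1 f=1
  a=1 b=1 c=0 d=0 e=1 f=0
  a=1 b=1 c=1 d=0 e=1 f=0
  a=1 b=1 c=1 d=0 e=1 f=1
That's 5 in total.

5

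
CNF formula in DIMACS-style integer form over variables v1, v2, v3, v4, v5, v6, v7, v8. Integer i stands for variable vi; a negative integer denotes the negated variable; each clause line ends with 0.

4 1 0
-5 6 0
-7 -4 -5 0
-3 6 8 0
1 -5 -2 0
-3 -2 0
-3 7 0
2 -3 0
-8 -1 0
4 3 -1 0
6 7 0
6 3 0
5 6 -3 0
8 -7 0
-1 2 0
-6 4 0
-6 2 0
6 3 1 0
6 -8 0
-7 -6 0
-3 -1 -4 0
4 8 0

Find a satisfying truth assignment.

v1=F, v2=T, v3=F, v4=T, v5=F, v6=T, v7=F, v8=F

Try v1 = False.
  then v4 is forced to True.
Try v2 = True.
  then v5 is forced to False.
  then v3 is forced to False.
  then v6 is forced to True.
  then v7 is forced to False.
v8 is now unconstrained; take v8 = False.
Every clause has at least one true literal under this assignment.
Check each clause:
  1. (v4 ∨ v1) — v4 is true.
  2. (¬v5 ∨ v6) — ¬v5 is true.
  3. (¬v5 ∨ ¬v4 ∨ ¬v7) — ¬v7 is true.
  4. (v8 ∨ v6 ∨ ¬v3) — ¬v3 is true.
  5. (¬v5 ∨ ¬v2 ∨ v1) — ¬v5 is true.
  6. (¬v2 ∨ ¬v3) — ¬v3 is true.
  7. (v7 ∨ ¬v3) — ¬v3 is true.
  8. (¬v3 ∨ v2) — v2 is true.
  9. (¬v1 ∨ ¬v8) — ¬v8 is true.
  10. (v3 ∨ v4 ∨ ¬v1) — v4 is true.
  11. (v6 ∨ v7) — v6 is true.
  12. (v6 ∨ v3) — v6 is true.
  13. (v6 ∨ ¬v3 ∨ v5) — ¬v3 is true.
  14. (v8 ∨ ¬v7) — ¬v7 is true.
  15. (¬v1 ∨ v2) — v2 is true.
  16. (v4 ∨ ¬v6) — v4 is true.
  17. (v2 ∨ ¬v6) — v2 is true.
  18. (v3 ∨ v1 ∨ v6) — v6 is true.
  19. (¬v8 ∨ v6) — ¬v8 is true.
  20. (¬v7 ∨ ¬v6) — ¬v7 is true.
  21. (¬v4 ∨ ¬v1 ∨ ¬v3) — ¬v3 is true.
  22. (v8 ∨ v4) — v4 is true.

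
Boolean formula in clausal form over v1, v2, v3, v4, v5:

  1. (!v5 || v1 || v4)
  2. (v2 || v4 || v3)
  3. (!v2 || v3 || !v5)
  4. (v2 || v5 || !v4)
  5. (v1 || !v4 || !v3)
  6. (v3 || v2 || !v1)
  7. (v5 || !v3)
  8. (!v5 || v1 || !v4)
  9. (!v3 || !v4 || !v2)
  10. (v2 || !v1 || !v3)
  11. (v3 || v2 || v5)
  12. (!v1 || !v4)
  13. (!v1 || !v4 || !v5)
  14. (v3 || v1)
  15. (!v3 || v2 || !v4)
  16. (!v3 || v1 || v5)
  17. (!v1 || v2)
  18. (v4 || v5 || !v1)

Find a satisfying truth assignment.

Branch on v1: take v1 = True.
  then v4 is forced to False.
  then v2 is forced to True.
  then v5 is forced to True.
  then v3 is forced to True.

v1 = T, v2 = T, v3 = T, v4 = F, v5 = T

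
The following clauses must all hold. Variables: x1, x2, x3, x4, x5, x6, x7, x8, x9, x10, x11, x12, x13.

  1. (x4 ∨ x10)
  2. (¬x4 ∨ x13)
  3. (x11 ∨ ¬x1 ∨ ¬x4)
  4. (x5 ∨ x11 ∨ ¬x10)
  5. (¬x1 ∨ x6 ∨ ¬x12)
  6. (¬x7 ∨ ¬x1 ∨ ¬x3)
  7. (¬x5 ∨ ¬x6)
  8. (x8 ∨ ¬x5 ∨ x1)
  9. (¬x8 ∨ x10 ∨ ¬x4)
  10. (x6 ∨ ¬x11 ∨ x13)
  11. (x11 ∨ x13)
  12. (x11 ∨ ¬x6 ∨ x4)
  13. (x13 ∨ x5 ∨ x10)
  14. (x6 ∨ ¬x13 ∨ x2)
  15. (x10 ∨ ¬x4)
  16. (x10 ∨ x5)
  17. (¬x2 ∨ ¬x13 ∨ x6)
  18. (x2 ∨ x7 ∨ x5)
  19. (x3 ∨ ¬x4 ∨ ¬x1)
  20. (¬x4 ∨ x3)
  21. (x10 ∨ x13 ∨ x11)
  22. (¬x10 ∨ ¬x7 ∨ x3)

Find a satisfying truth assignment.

x1 = 1, x2 = 1, x3 = 1, x4 = 0, x5 = 0, x6 = 1, x7 = 0, x8 = 1, x9 = 1, x10 = 1, x11 = 1, x12 = 1, x13 = 1

Try x1 = True.
Try x2 = True.
Branch on x3: take x3 = True.
  then x7 is forced to False.
The remaining clauses are satisfied by x4 = False, x5 = False, x6 = True, x8 = True, x9 = True, x10 = True, x11 = True, x12 = True, x13 = True.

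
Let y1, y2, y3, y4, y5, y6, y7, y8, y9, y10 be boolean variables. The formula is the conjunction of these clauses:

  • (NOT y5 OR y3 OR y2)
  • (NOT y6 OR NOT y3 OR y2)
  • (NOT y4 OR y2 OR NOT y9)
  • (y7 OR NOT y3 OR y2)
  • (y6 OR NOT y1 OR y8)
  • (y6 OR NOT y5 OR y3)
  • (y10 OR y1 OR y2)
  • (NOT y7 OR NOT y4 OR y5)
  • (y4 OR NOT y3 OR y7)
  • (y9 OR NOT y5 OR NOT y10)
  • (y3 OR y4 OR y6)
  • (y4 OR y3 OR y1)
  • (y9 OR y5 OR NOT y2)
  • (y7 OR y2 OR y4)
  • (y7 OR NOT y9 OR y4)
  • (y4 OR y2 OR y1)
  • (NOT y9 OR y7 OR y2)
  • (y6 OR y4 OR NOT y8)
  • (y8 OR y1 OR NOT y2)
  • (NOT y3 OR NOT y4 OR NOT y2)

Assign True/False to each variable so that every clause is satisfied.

Branch on y1: take y1 = True.
Branch on y2: take y2 = True.
The remaining clauses are satisfied by y3 = False, y4 = False, y5 = True, y6 = True, y7 = False, y8 = True, y9 = False, y10 = False.
Every clause has at least one true literal under this assignment.

y1 = 1, y2 = 1, y3 = 0, y4 = 0, y5 = 1, y6 = 1, y7 = 0, y8 = 1, y9 = 0, y10 = 0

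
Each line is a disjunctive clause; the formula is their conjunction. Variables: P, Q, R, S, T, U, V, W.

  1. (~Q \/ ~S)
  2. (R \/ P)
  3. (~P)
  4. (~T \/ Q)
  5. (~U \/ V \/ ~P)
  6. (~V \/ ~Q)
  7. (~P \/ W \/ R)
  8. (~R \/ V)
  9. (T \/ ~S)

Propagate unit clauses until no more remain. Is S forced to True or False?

(~P) stands alone — P = False.
In (R \/ P), P is now false; R must hold, so R = True.
(V \/ ~R) with R = True leaves only V, so V = True.
In (~V \/ ~Q), ~V is now false; ~Q must hold, so Q = False.
From (Q \/ ~T) and Q = False: T = False.
In (T \/ ~S), T is now false; ~S must hold, so S = False.

False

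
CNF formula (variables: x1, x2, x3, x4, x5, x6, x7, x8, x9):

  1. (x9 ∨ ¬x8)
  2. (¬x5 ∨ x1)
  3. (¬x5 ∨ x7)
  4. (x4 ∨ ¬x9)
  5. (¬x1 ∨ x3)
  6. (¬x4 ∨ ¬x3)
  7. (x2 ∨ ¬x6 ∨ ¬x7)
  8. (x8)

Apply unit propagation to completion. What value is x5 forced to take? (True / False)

(x8) is a unit clause: x8 = True.
(¬x8 ∨ x9) with x8 = True leaves only x9, so x9 = True.
(x4 ∨ ¬x9): since x9 = True, the clause reduces to (x4). x4 = True.
From (¬x3 ∨ ¬x4) and x4 = True: x3 = False.
(¬x1 ∨ x3): since x3 = False, the clause reduces to (¬x1). x1 = False.
From (¬x5 ∨ x1) and x1 = False: x5 = False.

False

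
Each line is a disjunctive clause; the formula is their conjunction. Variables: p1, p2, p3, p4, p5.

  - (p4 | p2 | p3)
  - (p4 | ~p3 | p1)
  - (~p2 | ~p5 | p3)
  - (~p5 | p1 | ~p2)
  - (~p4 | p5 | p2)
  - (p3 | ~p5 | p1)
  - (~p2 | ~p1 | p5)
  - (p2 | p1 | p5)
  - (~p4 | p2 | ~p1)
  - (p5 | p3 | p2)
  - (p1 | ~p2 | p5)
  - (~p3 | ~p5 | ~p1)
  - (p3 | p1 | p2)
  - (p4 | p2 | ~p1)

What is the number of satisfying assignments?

The models are:
  p1=F p2=F p3=T p4=T p5=T
Count: 1.

1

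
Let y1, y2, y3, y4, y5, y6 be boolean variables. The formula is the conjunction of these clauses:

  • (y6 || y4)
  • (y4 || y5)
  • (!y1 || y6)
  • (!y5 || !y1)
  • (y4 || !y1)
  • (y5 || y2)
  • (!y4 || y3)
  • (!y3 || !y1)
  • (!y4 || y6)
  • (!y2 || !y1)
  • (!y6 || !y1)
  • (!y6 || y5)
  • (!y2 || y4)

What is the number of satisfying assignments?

4

Satisfying assignments:
  y1=F y2=F y3=F y4=F y5=T y6=T
  y1=F y2=F y3=T y4=F y5=T y6=T
  y1=F y2=F y3=T y4=T y5=T y6=T
  y1=F y2=T y3=T y4=T y5=T y6=T
Count: 4.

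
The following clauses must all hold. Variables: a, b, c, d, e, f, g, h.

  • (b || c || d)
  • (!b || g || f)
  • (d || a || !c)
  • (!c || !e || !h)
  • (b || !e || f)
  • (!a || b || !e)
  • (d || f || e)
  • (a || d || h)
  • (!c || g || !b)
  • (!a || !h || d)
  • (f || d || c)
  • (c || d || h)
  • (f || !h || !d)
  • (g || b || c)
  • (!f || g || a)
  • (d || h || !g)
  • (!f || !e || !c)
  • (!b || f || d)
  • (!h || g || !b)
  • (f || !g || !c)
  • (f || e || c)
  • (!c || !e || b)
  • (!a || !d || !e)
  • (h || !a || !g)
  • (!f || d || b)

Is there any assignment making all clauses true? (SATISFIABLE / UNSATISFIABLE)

SATISFIABLE

Set a = True and propagate.
For the remaining variables, b = False, c = True, d = True, e = False, f = True, g = False, h = True works.
Every clause has at least one true literal under this assignment.
So a = T, b = F, c = T, d = T, e = F, f = T, g = F, h = T is a satisfying assignment.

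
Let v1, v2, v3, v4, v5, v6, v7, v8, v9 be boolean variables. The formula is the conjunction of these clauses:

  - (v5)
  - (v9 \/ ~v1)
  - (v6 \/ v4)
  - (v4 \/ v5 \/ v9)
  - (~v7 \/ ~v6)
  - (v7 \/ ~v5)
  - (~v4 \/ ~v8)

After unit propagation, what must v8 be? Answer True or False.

Unit clause (v5) sets v5 = True.
In (v7 \/ ~v5), ~v5 is now false; v7 must hold, so v7 = True.
(~v6 \/ ~v7): since v7 = True, the clause reduces to (~v6). v6 = False.
From (v6 \/ v4) and v6 = False: v4 = True.
(~v8 \/ ~v4): since v4 = True, the clause reduces to (~v8). v8 = False.

False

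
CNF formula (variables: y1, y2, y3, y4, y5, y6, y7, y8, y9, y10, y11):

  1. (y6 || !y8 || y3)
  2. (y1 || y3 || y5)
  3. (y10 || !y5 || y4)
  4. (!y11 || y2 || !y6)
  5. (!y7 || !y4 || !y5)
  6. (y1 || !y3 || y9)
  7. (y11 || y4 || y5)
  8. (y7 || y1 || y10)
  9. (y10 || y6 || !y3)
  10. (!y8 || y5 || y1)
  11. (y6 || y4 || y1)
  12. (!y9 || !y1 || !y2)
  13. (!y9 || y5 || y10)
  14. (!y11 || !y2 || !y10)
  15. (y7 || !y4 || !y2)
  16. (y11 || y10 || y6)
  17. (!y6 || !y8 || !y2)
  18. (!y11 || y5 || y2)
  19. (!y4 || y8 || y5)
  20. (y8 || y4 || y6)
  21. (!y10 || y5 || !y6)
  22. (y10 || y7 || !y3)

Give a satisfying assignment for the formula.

Branch on y1: take y1 = True.
For the remaining variables, y2 = False, y3 = True, y4 = True, y5 = False, y6 = False, y7 = False, y8 = True, y9 = False, y10 = True, y11 = False works.
Check each clause:
  1. (!y8 || y3 || y6) — y3 is true.
  2. (y3 || y5 || y1) — y1 is true.
  3. (!y5 || y4 || y10) — y10 is true.
  4. (y2 || !y11 || !y6) — !y6 is true.
  5. (!y5 || !y4 || !y7) — !y7 is true.
  6. (y9 || !y3 || y1) — y1 is true.
  7. (y5 || y11 || y4) — y4 is true.
  8. (y1 || y7 || y10) — y1 is true.
  9. (y10 || y6 || !y3) — y10 is true.
  10. (y5 || y1 || !y8) — y1 is true.
  11. (y6 || y4 || y1) — y1 is true.
  12. (!y2 || !y9 || !y1) — !y9 is true.
  13. (y10 || y5 || !y9) — y10 is true.
  14. (!y2 || !y11 || !y10) — !y11 is true.
  15. (!y4 || !y2 || y7) — !y2 is true.
  16. (y10 || y11 || y6) — y10 is true.
  17. (!y2 || !y8 || !y6) — !y6 is true.
  18. (!y11 || y5 || y2) — !y11 is true.
  19. (y5 || y8 || !y4) — y8 is true.
  20. (y6 || y8 || y4) — y8 is true.
  21. (y5 || !y10 || !y6) — !y6 is true.
  22. (y10 || !y3 || y7) — y10 is true.

y1 = True, y2 = False, y3 = True, y4 = True, y5 = False, y6 = False, y7 = False, y8 = True, y9 = False, y10 = True, y11 = False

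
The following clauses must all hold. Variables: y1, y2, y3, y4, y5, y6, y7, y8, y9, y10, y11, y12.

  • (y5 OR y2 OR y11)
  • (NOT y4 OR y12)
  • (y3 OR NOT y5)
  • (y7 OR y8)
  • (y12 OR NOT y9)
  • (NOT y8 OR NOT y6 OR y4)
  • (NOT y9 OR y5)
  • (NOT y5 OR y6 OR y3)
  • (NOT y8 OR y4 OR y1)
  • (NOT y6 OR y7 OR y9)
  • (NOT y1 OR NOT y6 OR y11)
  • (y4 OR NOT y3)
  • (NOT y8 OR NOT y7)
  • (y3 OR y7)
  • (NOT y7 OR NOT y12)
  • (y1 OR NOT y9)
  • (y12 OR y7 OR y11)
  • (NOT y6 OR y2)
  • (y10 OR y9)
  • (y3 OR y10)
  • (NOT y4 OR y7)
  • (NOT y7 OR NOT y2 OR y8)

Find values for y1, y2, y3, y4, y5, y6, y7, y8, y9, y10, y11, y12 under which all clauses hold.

y1=1, y2=0, y3=0, y4=0, y5=0, y6=0, y7=1, y8=0, y9=0, y10=1, y11=1, y12=0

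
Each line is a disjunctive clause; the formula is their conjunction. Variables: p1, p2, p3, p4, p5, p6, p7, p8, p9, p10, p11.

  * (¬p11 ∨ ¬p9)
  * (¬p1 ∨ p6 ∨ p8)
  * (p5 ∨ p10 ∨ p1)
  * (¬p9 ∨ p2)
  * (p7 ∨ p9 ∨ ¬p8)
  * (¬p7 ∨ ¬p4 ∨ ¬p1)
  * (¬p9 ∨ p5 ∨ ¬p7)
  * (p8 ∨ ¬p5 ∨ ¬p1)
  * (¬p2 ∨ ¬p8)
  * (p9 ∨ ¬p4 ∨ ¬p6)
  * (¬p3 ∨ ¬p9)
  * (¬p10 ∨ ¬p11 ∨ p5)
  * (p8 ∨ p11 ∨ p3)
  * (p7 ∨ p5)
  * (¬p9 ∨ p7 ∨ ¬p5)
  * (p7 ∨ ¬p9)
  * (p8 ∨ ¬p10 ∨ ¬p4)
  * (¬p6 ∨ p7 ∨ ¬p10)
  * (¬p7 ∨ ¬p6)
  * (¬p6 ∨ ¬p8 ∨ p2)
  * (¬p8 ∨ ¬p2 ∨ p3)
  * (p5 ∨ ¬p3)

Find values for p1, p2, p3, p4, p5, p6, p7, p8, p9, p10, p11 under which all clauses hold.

p1=False  p2=False  p3=True  p4=False  p5=True  p6=False  p7=False  p8=False  p9=False  p10=False  p11=False

p4 occurs only negated in the remaining clauses — set p4 = False.
Branch on p1: take p1 = False.
Set p2 = False and propagate.
  then p9 is forced to False.
For the remaining variables, p3 = True, p5 = True, p6 = False, p7 = False, p8 = False, p10 = False, p11 = False works.
Every clause has at least one true literal under this assignment.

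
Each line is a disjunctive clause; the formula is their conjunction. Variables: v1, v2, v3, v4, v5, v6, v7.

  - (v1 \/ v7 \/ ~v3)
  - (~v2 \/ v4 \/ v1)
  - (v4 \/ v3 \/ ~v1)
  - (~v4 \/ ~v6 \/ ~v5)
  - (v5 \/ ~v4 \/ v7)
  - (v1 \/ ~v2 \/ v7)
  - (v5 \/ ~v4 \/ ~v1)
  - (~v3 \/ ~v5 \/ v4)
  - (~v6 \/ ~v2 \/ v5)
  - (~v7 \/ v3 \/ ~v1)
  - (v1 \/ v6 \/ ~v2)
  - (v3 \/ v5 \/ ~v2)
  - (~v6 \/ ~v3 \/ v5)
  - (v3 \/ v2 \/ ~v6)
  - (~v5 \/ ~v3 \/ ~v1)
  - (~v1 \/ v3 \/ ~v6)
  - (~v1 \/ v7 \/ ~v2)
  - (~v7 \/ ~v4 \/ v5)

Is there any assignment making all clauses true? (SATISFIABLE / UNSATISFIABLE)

SATISFIABLE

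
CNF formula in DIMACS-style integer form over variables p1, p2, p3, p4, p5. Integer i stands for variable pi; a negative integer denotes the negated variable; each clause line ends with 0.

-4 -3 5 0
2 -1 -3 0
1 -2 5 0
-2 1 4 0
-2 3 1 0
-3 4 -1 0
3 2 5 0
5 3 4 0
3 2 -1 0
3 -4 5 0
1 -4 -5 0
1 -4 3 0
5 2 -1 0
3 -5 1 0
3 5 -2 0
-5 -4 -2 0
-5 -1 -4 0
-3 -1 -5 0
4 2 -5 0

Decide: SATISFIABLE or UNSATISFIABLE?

SATISFIABLE

Branch on p1: take p1 = False.
Set p2 = False and propagate.
Try p3 = True.
The remaining clauses are satisfied by p4 = False, p5 = False.
So p1 = False, p2 = False, p3 = True, p4 = False, p5 = False is a satisfying assignment.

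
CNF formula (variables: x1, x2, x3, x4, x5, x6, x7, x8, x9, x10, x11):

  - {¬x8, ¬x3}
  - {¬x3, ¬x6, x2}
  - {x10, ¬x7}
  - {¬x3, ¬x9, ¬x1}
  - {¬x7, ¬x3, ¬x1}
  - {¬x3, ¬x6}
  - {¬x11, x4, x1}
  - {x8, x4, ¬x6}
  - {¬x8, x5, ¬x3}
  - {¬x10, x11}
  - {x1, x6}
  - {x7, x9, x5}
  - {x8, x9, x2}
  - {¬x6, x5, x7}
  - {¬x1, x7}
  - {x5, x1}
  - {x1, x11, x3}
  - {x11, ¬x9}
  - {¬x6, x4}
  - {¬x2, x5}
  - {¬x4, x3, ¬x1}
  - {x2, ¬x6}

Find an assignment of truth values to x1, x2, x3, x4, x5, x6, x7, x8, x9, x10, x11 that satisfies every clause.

x1=F  x2=T  x3=F  x4=T  x5=T  x6=T  x7=F  x8=F  x9=T  x10=F  x11=T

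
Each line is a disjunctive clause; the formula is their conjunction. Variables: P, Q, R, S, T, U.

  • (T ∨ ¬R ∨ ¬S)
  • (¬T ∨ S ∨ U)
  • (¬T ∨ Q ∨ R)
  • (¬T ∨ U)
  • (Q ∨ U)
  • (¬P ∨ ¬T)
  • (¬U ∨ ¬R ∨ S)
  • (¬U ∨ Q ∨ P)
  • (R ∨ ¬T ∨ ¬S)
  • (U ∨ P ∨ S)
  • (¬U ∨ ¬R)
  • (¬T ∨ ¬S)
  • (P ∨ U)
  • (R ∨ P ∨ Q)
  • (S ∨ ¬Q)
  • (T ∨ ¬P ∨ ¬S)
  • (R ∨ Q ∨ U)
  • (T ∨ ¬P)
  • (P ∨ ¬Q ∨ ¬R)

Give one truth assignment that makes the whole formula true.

P=F, Q=T, R=F, S=T, T=F, U=T

Branch on P: take P = False.
  then U is forced to True.
  then Q is forced to True.
  then R is forced to False.
  then S is forced to True.
  then T is forced to False.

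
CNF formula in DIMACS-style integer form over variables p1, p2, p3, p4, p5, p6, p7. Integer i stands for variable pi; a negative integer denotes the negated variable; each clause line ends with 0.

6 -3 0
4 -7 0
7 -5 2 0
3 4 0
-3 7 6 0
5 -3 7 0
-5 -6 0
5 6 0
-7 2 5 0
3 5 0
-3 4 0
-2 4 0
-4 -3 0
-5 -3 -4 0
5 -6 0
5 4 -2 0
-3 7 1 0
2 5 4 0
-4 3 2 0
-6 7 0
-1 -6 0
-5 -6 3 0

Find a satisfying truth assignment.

p1=T, p2=T, p3=F, p4=T, p5=T, p6=F, p7=F

Check each clause:
  1. {¬p3, p6} — ¬p3 is true.
  2. {¬p7, p4} — ¬p7 is true.
  3. {¬p5, p2, p7} — p2 is true.
  4. {p4, p3} — p4 is true.
  5. {p6, p7, ¬p3} — ¬p3 is true.
  6. {¬p3, p7, p5} — p5 is true.
  7. {¬p5, ¬p6} — ¬p6 is true.
  8. {p5, p6} — p5 is true.
  9. {p5, p2, ¬p7} — ¬p7 is true.
  10. {p3, p5} — p5 is true.
  11. {¬p3, p4} — p4 is true.
  12. {p4, ¬p2} — p4 is true.
  13. {¬p3, ¬p4} — ¬p3 is true.
  14. {¬p3, ¬p4, ¬p5} — ¬p3 is true.
  15. {p5, ¬p6} — ¬p6 is true.
  16. {¬p2, p4, p5} — p4 is true.
  17. {¬p3, p7, p1} — p1 is true.
  18. {p5, p4, p2} — p2 is true.
  19. {¬p4, p3, p2} — p2 is true.
  20. {p7, ¬p6} — ¬p6 is true.
  21. {¬p6, ¬p1} — ¬p6 is true.
  22. {¬p6, ¬p5, p3} — ¬p6 is true.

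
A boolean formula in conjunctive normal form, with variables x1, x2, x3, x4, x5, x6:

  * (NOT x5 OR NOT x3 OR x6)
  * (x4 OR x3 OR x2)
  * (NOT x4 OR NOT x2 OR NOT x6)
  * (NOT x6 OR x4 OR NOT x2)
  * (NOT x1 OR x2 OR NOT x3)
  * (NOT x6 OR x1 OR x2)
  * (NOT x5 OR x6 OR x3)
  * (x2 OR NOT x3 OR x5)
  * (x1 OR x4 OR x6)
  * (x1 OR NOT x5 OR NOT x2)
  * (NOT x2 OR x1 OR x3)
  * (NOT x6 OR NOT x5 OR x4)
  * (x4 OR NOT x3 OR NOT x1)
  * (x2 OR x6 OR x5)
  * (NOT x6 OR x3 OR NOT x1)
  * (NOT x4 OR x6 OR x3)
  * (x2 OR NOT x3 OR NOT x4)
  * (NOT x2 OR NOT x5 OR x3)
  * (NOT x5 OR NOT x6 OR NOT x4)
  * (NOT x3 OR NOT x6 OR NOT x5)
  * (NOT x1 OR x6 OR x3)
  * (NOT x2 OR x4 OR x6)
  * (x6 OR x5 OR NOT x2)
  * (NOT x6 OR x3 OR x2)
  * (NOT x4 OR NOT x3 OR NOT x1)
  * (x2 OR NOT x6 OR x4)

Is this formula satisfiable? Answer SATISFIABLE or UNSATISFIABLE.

UNSATISFIABLE

x6 = True:
  x2 = True:
    propagation gives x4=False; an empty clause results — contradiction.
  x2 = False:
    propagation gives x1=True, x3=False; an empty clause results — contradiction.
x6 = False:
  x3 = True:
    propagation gives x5=False, x2=True; an empty clause results — contradiction.
  x3 = False:
    propagation gives x5=False, x2=True; an empty clause results — contradiction.
Every branch closes, so no satisfying assignment exists.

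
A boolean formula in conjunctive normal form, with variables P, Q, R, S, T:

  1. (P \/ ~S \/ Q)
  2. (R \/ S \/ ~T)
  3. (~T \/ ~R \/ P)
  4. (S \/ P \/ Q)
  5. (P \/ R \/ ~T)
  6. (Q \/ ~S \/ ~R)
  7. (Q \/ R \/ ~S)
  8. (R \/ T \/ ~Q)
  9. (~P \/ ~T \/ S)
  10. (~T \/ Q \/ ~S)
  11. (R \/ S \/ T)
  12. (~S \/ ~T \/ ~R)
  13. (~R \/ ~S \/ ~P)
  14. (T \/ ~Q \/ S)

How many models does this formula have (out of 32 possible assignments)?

3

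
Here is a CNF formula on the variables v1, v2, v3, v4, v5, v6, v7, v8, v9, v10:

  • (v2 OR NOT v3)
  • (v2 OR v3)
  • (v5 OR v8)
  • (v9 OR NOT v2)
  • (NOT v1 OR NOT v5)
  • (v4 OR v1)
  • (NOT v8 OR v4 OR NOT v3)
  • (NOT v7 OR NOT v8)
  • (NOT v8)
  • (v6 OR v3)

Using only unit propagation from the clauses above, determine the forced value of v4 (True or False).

True

(NOT v8) is a unit clause: v8 = False.
(v8 OR v5) with v8 = False leaves only v5, so v5 = True.
(NOT v5 OR NOT v1) with v5 = True leaves only NOT v1, so v1 = False.
(v4 OR v1): since v1 = False, the clause reduces to (v4). v4 = True.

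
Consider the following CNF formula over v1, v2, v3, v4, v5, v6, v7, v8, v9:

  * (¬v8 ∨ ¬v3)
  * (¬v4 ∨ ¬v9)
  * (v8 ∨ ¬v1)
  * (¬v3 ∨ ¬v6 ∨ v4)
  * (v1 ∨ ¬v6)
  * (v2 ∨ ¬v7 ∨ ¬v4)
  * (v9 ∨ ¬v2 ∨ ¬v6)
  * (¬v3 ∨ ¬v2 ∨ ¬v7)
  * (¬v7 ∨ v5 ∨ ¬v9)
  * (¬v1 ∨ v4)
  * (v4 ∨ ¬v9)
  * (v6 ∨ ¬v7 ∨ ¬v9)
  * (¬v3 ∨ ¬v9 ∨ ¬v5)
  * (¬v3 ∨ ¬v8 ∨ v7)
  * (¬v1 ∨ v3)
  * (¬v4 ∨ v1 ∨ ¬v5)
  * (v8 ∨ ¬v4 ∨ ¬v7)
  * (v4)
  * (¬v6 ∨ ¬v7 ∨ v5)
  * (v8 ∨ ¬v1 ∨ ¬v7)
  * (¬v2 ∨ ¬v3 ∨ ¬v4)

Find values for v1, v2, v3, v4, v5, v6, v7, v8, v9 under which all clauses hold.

v1=F, v2=F, v3=F, v4=T, v5=F, v6=F, v7=F, v8=T, v9=F

Check each clause:
  1. (¬v8 ∨ ¬v3) — ¬v3 is true.
  2. (¬v9 ∨ ¬v4) — ¬v9 is true.
  3. (¬v1 ∨ v8) — v8 is true.
  4. (¬v6 ∨ v4 ∨ ¬v3) — ¬v6 is true.
  5. (v1 ∨ ¬v6) — ¬v6 is true.
  6. (v2 ∨ ¬v7 ∨ ¬v4) — ¬v7 is true.
  7. (¬v2 ∨ ¬v6 ∨ v9) — ¬v6 is true.
  8. (¬v2 ∨ ¬v7 ∨ ¬v3) — ¬v7 is true.
  9. (¬v7 ∨ ¬v9 ∨ v5) — ¬v7 is true.
  10. (¬v1 ∨ v4) — v4 is true.
  11. (v4 ∨ ¬v9) — v4 is true.
  12. (¬v7 ∨ v6 ∨ ¬v9) — ¬v7 is true.
  13. (¬v3 ∨ ¬v9 ∨ ¬v5) — ¬v5 is true.
  14. (¬v8 ∨ ¬v3 ∨ v7) — ¬v3 is true.
  15. (v3 ∨ ¬v1) — ¬v1 is true.
  16. (v1 ∨ ¬v5 ∨ ¬v4) — ¬v5 is true.
  17. (¬v7 ∨ v8 ∨ ¬v4) — v8 is true.
  18. (v4) — v4 is true.
  19. (¬v7 ∨ v5 ∨ ¬v6) — ¬v7 is true.
  20. (¬v1 ∨ ¬v7 ∨ v8) — v8 is true.
  21. (¬v2 ∨ ¬v4 ∨ ¬v3) — ¬v3 is true.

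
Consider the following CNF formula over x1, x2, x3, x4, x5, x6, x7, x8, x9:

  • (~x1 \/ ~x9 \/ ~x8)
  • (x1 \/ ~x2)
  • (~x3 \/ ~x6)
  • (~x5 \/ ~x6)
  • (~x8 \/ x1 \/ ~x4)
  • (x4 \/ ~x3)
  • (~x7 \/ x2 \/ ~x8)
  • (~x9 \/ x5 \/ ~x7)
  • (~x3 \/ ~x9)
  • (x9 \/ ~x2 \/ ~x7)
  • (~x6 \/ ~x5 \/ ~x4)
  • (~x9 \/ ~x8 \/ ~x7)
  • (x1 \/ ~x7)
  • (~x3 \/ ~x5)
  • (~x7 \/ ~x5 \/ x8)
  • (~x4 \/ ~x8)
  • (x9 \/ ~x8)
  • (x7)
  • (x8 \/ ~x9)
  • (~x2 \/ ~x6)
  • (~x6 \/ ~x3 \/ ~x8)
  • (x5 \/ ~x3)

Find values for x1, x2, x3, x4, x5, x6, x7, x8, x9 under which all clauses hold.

x1=T, x2=F, x3=F, x4=F, x5=F, x6=F, x7=T, x8=F, x9=F

(x7) is a unit clause, so x7 = True.
The clause (x1) is unit: x1 must be True.
Pure literal: x3 appears only negated; assign x3 = False.
x6 occurs only negated in the remaining clauses — set x6 = False.
Set x2 = False and propagate.
  then x8 is forced to False.
  then x5 is forced to False.
  then x9 is forced to False.
x4 is now unconstrained; take x4 = False.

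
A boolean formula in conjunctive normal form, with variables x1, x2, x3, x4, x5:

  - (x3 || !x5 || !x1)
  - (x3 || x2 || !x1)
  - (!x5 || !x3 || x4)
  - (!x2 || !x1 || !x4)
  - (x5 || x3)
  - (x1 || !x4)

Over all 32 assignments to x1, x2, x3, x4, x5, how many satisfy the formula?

8

The models are:
  x1=F x2=F x3=F x4=F x5=T
  x1=F x2=F x3=T x4=F x5=F
  x1=F x2=T x3=F x4=F x5=T
  x1=F x2=T x3=T x4=F x5=F
  x1=T x2=F x3=T x4=F x5=F
  x1=T x2=F x3=T x4=T x5=F
  x1=T x2=F x3=T x4=T x5=T
  x1=T x2=T x3=T x4=F x5=F
Count: 8.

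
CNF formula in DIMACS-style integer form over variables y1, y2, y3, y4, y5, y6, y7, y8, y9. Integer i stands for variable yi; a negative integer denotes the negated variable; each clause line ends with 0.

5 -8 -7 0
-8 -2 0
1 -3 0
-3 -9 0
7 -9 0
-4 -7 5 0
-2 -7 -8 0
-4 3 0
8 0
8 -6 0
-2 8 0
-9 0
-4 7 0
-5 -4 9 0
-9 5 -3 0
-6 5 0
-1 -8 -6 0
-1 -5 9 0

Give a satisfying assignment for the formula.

y1 = F, y2 = F, y3 = F, y4 = F, y5 = T, y6 = F, y7 = T, y8 = T, y9 = F

(y8) is a unit clause, so y8 = True.
Unit propagation: (~y2) forces y2 = False.
Unit propagation: (~y9) forces y9 = False.
Pure literal: y4 appears only negated; assign y4 = False.
Pure literal: y6 appears only negated; assign y6 = False.
Try y1 = False.
  then y3 is forced to False.
Set y5 = True and propagate.
y7 is now unconstrained; take y7 = True.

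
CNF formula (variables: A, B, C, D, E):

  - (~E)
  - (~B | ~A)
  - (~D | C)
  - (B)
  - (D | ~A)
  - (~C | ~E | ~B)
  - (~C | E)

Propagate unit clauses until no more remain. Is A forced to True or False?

False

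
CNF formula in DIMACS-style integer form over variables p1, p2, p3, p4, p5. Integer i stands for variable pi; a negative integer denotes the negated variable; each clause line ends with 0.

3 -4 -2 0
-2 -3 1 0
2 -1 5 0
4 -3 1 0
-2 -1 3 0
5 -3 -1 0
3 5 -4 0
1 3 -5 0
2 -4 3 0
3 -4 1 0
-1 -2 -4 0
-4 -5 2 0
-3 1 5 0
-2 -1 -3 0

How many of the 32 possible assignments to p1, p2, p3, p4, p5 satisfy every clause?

4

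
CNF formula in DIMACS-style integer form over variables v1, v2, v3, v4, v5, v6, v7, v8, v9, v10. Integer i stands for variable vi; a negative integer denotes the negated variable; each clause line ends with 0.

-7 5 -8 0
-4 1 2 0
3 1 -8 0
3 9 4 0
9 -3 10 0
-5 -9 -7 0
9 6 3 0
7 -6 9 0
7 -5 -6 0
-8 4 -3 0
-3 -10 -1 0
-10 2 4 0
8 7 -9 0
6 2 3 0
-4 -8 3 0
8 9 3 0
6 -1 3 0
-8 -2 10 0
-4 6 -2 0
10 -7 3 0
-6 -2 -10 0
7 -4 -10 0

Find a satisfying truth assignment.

Branch on v1: take v1 = True.
The remaining clauses are satisfied by v2 = True, v3 = True, v4 = False, v5 = False, v6 = True, v7 = True, v8 = False, v9 = True, v10 = False.

v1=1, v2=1, v3=1, v4=0, v5=0, v6=1, v7=1, v8=0, v9=1, v10=0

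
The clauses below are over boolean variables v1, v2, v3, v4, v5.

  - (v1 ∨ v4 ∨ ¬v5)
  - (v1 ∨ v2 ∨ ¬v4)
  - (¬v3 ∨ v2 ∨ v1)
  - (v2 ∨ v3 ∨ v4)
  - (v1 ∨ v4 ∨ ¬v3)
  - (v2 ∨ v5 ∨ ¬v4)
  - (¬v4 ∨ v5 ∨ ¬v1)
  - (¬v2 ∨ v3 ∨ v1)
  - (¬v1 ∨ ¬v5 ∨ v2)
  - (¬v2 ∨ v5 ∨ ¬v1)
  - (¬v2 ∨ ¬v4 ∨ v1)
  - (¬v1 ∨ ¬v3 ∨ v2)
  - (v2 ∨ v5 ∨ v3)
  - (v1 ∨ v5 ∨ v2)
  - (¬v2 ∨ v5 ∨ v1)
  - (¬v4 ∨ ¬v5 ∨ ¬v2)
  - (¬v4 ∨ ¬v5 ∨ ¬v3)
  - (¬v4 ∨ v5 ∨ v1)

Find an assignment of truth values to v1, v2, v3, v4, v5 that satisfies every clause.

Branch on v1: take v1 = True.
Set v2 = True and propagate.
  then v5 is forced to True.
  then v4 is forced to False.
v3 is now unconstrained; take v3 = True.
Every clause has at least one true literal under this assignment.

v1=True, v2=True, v3=True, v4=False, v5=True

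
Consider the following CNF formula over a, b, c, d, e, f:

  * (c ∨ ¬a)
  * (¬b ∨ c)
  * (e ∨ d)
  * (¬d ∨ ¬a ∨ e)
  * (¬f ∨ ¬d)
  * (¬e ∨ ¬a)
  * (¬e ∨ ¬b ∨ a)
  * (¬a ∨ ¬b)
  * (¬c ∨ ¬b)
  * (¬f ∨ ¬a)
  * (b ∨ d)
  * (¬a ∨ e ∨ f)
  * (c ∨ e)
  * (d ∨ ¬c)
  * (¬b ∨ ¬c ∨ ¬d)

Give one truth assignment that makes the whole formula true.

Branch on a: take a = False.
Set b = False and propagate.
  then d is forced to True.
  then f is forced to False.
For the remaining variables, c = True, e = False works.
Check each clause:
  1. (c ∨ ¬a) — c is true.
  2. (¬b ∨ c) — c is true.
  3. (d ∨ e) — d is true.
  4. (¬a ∨ e ∨ ¬d) — ¬a is true.
  5. (¬f ∨ ¬d) — ¬f is true.
  6. (¬e ∨ ¬a) — ¬e is true.
  7. (¬b ∨ ¬e ∨ a) — ¬e is true.
  8. (¬b ∨ ¬a) — ¬a is true.
  9. (¬c ∨ ¬b) — ¬b is true.
  10. (¬a ∨ ¬f) — ¬f is true.
  11. (b ∨ d) — d is true.
  12. (¬a ∨ f ∨ e) — ¬a is true.
  13. (e ∨ c) — c is true.
  14. (d ∨ ¬c) — d is true.
  15. (¬d ∨ ¬c ∨ ¬b) — ¬b is true.

a = False, b = False, c = True, d = True, e = False, f = False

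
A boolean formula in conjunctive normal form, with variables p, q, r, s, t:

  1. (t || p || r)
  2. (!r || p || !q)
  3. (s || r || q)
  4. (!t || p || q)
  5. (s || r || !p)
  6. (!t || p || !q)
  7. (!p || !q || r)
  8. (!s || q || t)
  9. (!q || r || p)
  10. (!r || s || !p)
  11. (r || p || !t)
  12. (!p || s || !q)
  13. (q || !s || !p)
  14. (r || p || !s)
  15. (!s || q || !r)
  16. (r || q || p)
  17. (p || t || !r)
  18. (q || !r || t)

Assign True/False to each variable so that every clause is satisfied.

p=1, q=1, r=1, s=1, t=0

Try p = True.
Branch on q: take q = True.
  then r is forced to True.
  then s is forced to True.
t is now unconstrained; take t = False.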